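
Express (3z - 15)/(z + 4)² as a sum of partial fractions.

(3z - 15) = A(z + 4) + B. At z = -4: B = 3·(-4) - 15 = -27. Coeff of z: A = 3
Result: 3/(z + 4) - 27/(z + 4)²


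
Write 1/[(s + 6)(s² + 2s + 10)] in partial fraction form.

Cover-up at s = -6: α = 1/((-6)² + 2·(-6) + 10) = 1/34. Then β = -α = -1/34, γ = -α·(2 - 6) = 2/17
Result: (1/34)/(s + 6) - ((1/34)s - 2/17)/(s² + 2s + 10)


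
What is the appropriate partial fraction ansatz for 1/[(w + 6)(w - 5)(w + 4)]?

Three distinct linear factors: A/(w + 6) + B/(w - 5) + C/(w + 4)


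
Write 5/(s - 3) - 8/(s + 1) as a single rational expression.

Common denominator (s - 3)(s + 1). Numerator: 5(s + 1) - 8(s - 3) = (5s + 5) - (8s - 24) = -3s + 29
Result: (-3s + 29)/[(s - 3)(s + 1)]


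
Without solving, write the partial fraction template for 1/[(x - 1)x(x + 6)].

Three distinct linear factors: A/(x - 1) + B/x + C/(x + 6)


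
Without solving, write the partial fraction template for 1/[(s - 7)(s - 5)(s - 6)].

Three distinct linear factors: P/(s - 7) + Q/(s - 5) + R/(s - 6)


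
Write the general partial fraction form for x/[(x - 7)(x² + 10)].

Linear + irreducible quadratic: P/(x - 7) + (Qx + R)/(x² + 10)


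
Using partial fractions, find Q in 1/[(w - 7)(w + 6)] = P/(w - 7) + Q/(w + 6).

Cover-up at w = -6: Q = 1/(-6 - 7) = -1/13


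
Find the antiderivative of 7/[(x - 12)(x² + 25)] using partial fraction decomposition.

Cover-up at x=12: P = 7/(12²+25) = 7/169. Coeff matching: Q = -7/169, R = -84/169. Decomposition: (7/169)/(x - 12) - ((7/169)x + 84/169)/(x² + 25). Integrate: linear → ln, quadratic → (1/2)ln + arctan: (7/169) ln|(x - 12)| - (7/338) ln(x² + 25) - (84/845) arctan(x/5) + C


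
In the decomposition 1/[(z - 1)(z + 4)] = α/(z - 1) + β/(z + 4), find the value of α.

Cover-up at z = 1: α = 1/(1 + 4) = 1/5


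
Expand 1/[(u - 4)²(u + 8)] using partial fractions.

Cover-up at u=-8: C = 1/(-8 - 4)² = 1/144. Cover-up at u=4: B = 1/(4 + 8) = 1/12. Comparing u² coeff: A = -C = -1/144
Result: (-1/144)/(u - 4) + (1/12)/(u - 4)² + (1/144)/(u + 8)


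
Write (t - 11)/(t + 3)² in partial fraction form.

(t - 11) = A(t + 3) + B. At t = -3: B = 1·(-3) - 11 = -14. Coeff of t: A = 1
Result: 1/(t + 3) - 14/(t + 3)²


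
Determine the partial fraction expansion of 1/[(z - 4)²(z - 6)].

Cover-up at z=6: C = 1/(6 - 4)² = 1/4. Cover-up at z=4: B = 1/(4 - 6) = -1/2. Comparing z² coeff: A = -C = -1/4
Result: (-1/4)/(z - 4) - (1/2)/(z - 4)² + (1/4)/(z - 6)


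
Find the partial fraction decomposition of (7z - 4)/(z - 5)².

(7z - 4) = A(z - 5) + B. At z = 5: B = 7·5 - 4 = 31. Coeff of z: A = 7
Result: 7/(z - 5) + 31/(z - 5)²


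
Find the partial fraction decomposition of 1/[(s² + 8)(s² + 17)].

Coefficient matching gives P = R = 0, Q = 1/(17-8) = 1/9, S = -Q = -1/9
Result: (1/9)/(s² + 8) - (1/9)/(s² + 17)


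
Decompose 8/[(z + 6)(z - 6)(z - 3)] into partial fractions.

Using cover-up method: α = 2/27, β = 2/9, γ = -8/27
Result: (2/27)/(z + 6) + (2/9)/(z - 6) - (8/27)/(z - 3)


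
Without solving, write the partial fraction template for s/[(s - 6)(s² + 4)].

Linear + irreducible quadratic: A/(s - 6) + (Bs + C)/(s² + 4)


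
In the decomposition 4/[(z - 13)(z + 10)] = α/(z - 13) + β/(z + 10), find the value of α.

Cover-up at z = 13: α = 4/(13 + 10) = 4/23


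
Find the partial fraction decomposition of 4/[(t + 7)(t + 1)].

4/(t + 7)(t + 1) = P/(t + 7) + Q/(t + 1). P = 4/(-7 + 1) = -2/3, Q = 4/(-1 + 7) = 2/3
Result: (-2/3)/(t + 7) + (2/3)/(t + 1)


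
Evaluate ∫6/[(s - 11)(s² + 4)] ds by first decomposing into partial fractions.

Cover-up at s=11: α = 6/(11²+4) = 6/125. Coeff matching: β = -6/125, γ = -66/125. Decomposition: (6/125)/(s - 11) - ((6/125)s + 66/125)/(s² + 4). Integrate: linear → ln, quadratic → (1/2)ln + arctan: (6/125) ln|(s - 11)| - (3/125) ln(s² + 4) - (33/125) arctan(s/2) + C


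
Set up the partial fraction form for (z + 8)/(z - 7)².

Repeated linear factor: A/(z - 7) + B/(z - 7)²


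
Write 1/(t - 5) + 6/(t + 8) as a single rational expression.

Common denominator (t - 5)(t + 8). Numerator: 1(t + 8) + 6(t - 5) = (t + 8) + (6t - 30) = 7t - 22
Result: (7t - 22)/[(t - 5)(t + 8)]


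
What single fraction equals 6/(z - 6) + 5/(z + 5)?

Common denominator (z - 6)(z + 5). Numerator: 6(z + 5) + 5(z - 6) = (6z + 30) + (5z - 30) = 11z
Result: (11z)/[(z - 6)(z + 5)]


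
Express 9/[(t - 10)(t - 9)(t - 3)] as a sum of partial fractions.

Using cover-up method: A = 9/7, B = -3/2, C = 3/14
Result: (9/7)/(t - 10) - (3/2)/(t - 9) + (3/14)/(t - 3)


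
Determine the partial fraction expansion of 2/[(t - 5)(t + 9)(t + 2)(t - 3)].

Using Heaviside cover-up: (1/98)/(t - 5) - (1/588)/(t + 9) + (2/245)/(t + 2) - (1/60)/(t - 3)


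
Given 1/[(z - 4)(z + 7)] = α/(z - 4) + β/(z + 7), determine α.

Cover-up at z = 4: α = 1/(4 + 7) = 1/11


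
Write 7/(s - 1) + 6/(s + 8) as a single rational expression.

Common denominator (s - 1)(s + 8). Numerator: 7(s + 8) + 6(s - 1) = (7s + 56) + (6s - 6) = 13s + 50
Result: (13s + 50)/[(s - 1)(s + 8)]


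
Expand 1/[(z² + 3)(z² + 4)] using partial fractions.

Coefficient matching gives A = C = 0, B = 1/(4-3) = 1, D = -B = -1
Result: 1/(z² + 3) - 1/(z² + 4)


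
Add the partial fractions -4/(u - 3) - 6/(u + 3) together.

Common denominator (u - 3)(u + 3). Numerator: -4(u + 3) - 6(u - 3) = (-4u - 12) - (6u - 18) = -10u + 6
Result: (-10u + 6)/[(u - 3)(u + 3)]


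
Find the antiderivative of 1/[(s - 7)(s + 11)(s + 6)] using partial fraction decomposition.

Cover-up: A = 1/234, B = 1/90, C = -1/65. Decomposition: (1/234)/(s - 7) + (1/90)/(s + 11) - (1/65)/(s + 6). Integrate each term: (1/234) ln|(s - 7)| + (1/90) ln|(s + 11)| - (1/65) ln|(s + 6)| + C


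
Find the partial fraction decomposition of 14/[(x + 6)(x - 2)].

14/(x + 6)(x - 2) = P/(x + 6) + Q/(x - 2). P = 14/(-6 - 2) = -7/4, Q = 14/(2 + 6) = 7/4
Result: (-7/4)/(x + 6) + (7/4)/(x - 2)


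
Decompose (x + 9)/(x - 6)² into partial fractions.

(x + 9) = P(x - 6) + Q. At x = 6: Q = 1·6 + 9 = 15. Coeff of x: P = 1
Result: 1/(x - 6) + 15/(x - 6)²


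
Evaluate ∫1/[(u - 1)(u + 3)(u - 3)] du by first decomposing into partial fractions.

Cover-up: A = -1/8, B = 1/24, C = 1/12. Decomposition: (-1/8)/(u - 1) + (1/24)/(u + 3) + (1/12)/(u - 3). Integrate each term: (-1/8) ln|(u - 1)| + (1/24) ln|(u + 3)| + (1/12) ln|(u - 3)| + C


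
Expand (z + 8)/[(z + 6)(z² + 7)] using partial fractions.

At z=-6: α = (1·(-6) + 8)/((-6)² + 7) = 2/43. β = -α = -2/43, γ = 1 - (-6)·α = 55/43
Result: (2/43)/(z + 6) - ((2/43)z - 55/43)/(z² + 7)


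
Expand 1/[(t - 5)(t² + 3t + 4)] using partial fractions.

Cover-up at t = 5: P = 1/(5² + 3·5 + 4) = 1/44. Then Q = -P = -1/44, R = -P·(3 + 5) = -2/11
Result: (1/44)/(t - 5) - ((1/44)t + 2/11)/(t² + 3t + 4)


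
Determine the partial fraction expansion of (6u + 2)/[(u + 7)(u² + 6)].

At u=-7: P = (6·(-7) + 2)/((-7)² + 6) = -8/11. Q = -P = 8/11, R = 6 - (-7)·P = 10/11
Result: (-8/11)/(u + 7) + ((8/11)u + 10/11)/(u² + 6)


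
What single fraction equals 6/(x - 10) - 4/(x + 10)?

Common denominator (x - 10)(x + 10). Numerator: 6(x + 10) - 4(x - 10) = (6x + 60) - (4x - 40) = 2x + 100
Result: (2x + 100)/[(x - 10)(x + 10)]


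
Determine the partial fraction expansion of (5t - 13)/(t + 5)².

(5t - 13) = A(t + 5) + B. At t = -5: B = 5·(-5) - 13 = -38. Coeff of t: A = 5
Result: 5/(t + 5) - 38/(t + 5)²


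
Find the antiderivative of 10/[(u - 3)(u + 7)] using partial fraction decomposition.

Decompose: 10/[(u - 3)(u + 7)] = 1/(u - 3) - 1/(u + 7). Integrate each term: ln|(u - 3)| - ln|(u + 7)| + C


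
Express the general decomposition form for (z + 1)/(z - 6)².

Repeated linear factor: α/(z - 6) + β/(z - 6)²


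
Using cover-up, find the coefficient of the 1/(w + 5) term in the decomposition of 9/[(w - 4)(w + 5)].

Cover (w + 5), set w=-5: 9/((w - 4) at w=-5) = 9/(-9) = -1


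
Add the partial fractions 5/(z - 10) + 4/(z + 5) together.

Common denominator (z - 10)(z + 5). Numerator: 5(z + 5) + 4(z - 10) = (5z + 25) + (4z - 40) = 9z - 15
Result: (9z - 15)/[(z - 10)(z + 5)]


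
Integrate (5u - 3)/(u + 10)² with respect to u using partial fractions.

Decompose: A = 5, B = 5·(-10) - 3 = -53, so (5u - 3)/(u + 10)² = 5/(u + 10) - 53/(u + 10)². Integrate: ∫ A/(u + 10) du = 5 ln|(u + 10)|; ∫ B/(u + 10)² du = 53/(u + 10). Sum: 5 ln|(u + 10)| + 53/(u + 10) + C


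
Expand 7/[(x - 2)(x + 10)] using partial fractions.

7/(x - 2)(x + 10) = α/(x - 2) + β/(x + 10). α = 7/(2 + 10) = 7/12, β = 7/(-10 - 2) = -7/12
Result: (7/12)/(x - 2) - (7/12)/(x + 10)


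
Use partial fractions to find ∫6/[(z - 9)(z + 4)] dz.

Decompose: 6/[(z - 9)(z + 4)] = (6/13)/(z - 9) - (6/13)/(z + 4). Integrate each term: (6/13) ln|(z - 9)| - (6/13) ln|(z + 4)| + C


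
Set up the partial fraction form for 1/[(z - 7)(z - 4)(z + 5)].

Three distinct linear factors: P/(z - 7) + Q/(z - 4) + R/(z + 5)


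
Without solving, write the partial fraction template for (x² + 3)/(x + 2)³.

Repeated linear factor (power 3): α/(x + 2) + β/(x + 2)² + γ/(x + 2)³


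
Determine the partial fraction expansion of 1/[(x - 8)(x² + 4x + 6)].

Cover-up at x = 8: α = 1/(8² + 4·8 + 6) = 1/102. Then β = -α = -1/102, γ = -α·(4 + 8) = -2/17
Result: (1/102)/(x - 8) - ((1/102)x + 2/17)/(x² + 4x + 6)


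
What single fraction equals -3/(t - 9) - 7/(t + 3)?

Common denominator (t - 9)(t + 3). Numerator: -3(t + 3) - 7(t - 9) = (-3t - 9) - (7t - 63) = -10t + 54
Result: (-10t + 54)/[(t - 9)(t + 3)]


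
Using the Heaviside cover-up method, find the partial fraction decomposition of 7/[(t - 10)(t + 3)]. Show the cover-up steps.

Cover (t - 10): set t=10, get P = 7/(10 + 3) = 7/13. Cover (t + 3): set t=-3, get Q = 7/(-3 - 10) = -7/13.
Result: (7/13)/(t - 10) - (7/13)/(t + 3)


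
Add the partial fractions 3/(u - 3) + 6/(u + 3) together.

Common denominator (u - 3)(u + 3). Numerator: 3(u + 3) + 6(u - 3) = (3u + 9) + (6u - 18) = 9u - 9
Result: (9u - 9)/[(u - 3)(u + 3)]


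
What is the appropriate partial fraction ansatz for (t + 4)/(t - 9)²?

Repeated linear factor: P/(t - 9) + Q/(t - 9)²


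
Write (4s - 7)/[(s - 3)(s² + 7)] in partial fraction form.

At s=3: A = (4·3 - 7)/(3² + 7) = 5/16. B = -A = -5/16, C = 4 - 3·A = 49/16
Result: (5/16)/(s - 3) - ((5/16)s - 49/16)/(s² + 7)


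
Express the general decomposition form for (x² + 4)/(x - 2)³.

Repeated linear factor (power 3): P/(x - 2) + Q/(x - 2)² + R/(x - 2)³


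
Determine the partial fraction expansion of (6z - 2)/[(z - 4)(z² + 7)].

At z=4: P = (6·4 - 2)/(4² + 7) = 22/23. Q = -P = -22/23, R = 6 - 4·P = 50/23
Result: (22/23)/(z - 4) - ((22/23)z - 50/23)/(z² + 7)


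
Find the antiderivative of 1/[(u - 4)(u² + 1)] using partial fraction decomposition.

Cover-up at u=4: α = 1/(4²+1) = 1/17. Coeff matching: β = -1/17, γ = -4/17. Decomposition: (1/17)/(u - 4) - ((1/17)u + 4/17)/(u² + 1). Integrate: linear → ln, quadratic → (1/2)ln + arctan: (1/17) ln|(u - 4)| - (1/34) ln(u² + 1) - (4/17) arctan(u) + C


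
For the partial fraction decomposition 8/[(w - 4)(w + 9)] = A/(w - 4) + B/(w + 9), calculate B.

Cover-up at w = -9: B = 8/(-9 - 4) = -8/13


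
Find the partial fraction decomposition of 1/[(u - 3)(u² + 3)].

Cover-up at u = 3: α = 1/(3² + 3) = 1/12. Then β = -α = -1/12, γ = -α·(0 + 3) = -1/4
Result: (1/12)/(u - 3) - ((1/12)u + 1/4)/(u² + 3)


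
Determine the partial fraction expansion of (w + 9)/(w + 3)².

(w + 9) = P(w + 3) + Q. At w = -3: Q = 1·(-3) + 9 = 6. Coeff of w: P = 1
Result: 1/(w + 3) + 6/(w + 3)²


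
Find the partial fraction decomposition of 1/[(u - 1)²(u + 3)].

Cover-up at u=-3: C = 1/(-3 - 1)² = 1/16. Cover-up at u=1: B = 1/(1 + 3) = 1/4. Comparing u² coeff: A = -C = -1/16
Result: (-1/16)/(u - 1) + (1/4)/(u - 1)² + (1/16)/(u + 3)


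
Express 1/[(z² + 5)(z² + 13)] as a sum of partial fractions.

Coefficient matching gives P = R = 0, Q = 1/(13-5) = 1/8, S = -Q = -1/8
Result: (1/8)/(z² + 5) - (1/8)/(z² + 13)


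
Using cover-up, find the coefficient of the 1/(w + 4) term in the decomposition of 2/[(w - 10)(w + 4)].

Cover (w + 4), set w=-4: 2/((w - 10) at w=-4) = 2/(-14) = -1/7


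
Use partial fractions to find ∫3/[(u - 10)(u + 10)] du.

Decompose: 3/[(u - 10)(u + 10)] = (3/20)/(u - 10) - (3/20)/(u + 10). Integrate each term: (3/20) ln|(u - 10)| - (3/20) ln|(u + 10)| + C


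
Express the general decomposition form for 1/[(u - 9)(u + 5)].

Distinct linear factors: A/(u - 9) + B/(u + 5)


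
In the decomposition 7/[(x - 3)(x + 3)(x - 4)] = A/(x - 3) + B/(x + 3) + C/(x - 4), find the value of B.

Cover-up at x = -3: B = 7/[(-3 - 3)(-3 - 4)] = 7/[(-6)(-7)] = 7/42 = 1/6


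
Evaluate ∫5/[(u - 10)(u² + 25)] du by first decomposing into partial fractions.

Cover-up at u=10: P = 5/(10²+25) = 1/25. Coeff matching: Q = -1/25, R = -2/5. Decomposition: (1/25)/(u - 10) - ((1/25)u + 2/5)/(u² + 25). Integrate: linear → ln, quadratic → (1/2)ln + arctan: (1/25) ln|(u - 10)| - (1/50) ln(u² + 25) - (2/25) arctan(u/5) + C


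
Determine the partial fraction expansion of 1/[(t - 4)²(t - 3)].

Cover-up at t=3: C = 1/(3 - 4)² = 1. Cover-up at t=4: B = 1/(4 - 3) = 1. Comparing t² coeff: A = -C = -1
Result: -1/(t - 4) + 1/(t - 4)² + 1/(t - 3)


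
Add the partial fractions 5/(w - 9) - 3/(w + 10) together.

Common denominator (w - 9)(w + 10). Numerator: 5(w + 10) - 3(w - 9) = (5w + 50) - (3w - 27) = 2w + 77
Result: (2w + 77)/[(w - 9)(w + 10)]


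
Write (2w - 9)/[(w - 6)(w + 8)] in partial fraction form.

At w=6: P = (2·6 - 9)/(6 + 8) = 3/14. At w=-8: Q = (2·(-8) - 9)/(-8 - 6) = 25/14
Result: (3/14)/(w - 6) + (25/14)/(w + 8)


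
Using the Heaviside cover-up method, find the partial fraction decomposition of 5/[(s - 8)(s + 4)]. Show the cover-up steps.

Cover (s - 8): set s=8, get P = 5/(8 + 4) = 5/12. Cover (s + 4): set s=-4, get Q = 5/(-4 - 8) = -5/12.
Result: (5/12)/(s - 8) - (5/12)/(s + 4)


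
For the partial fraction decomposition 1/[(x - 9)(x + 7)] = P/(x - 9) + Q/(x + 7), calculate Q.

Cover-up at x = -7: Q = 1/(-7 - 9) = -1/16


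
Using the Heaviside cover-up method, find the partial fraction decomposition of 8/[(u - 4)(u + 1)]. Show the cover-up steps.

Cover (u - 4): set u=4, get α = 8/(4 + 1) = 8/5. Cover (u + 1): set u=-1, get β = 8/(-1 - 4) = -8/5.
Result: (8/5)/(u - 4) - (8/5)/(u + 1)


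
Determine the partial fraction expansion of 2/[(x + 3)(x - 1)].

2/(x + 3)(x - 1) = A/(x + 3) + B/(x - 1). A = 2/(-3 - 1) = -1/2, B = 2/(1 + 3) = 1/2
Result: (-1/2)/(x + 3) + (1/2)/(x - 1)


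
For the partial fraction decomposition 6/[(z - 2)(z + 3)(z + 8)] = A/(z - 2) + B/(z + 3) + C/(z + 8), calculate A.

Cover-up at z = 2: A = 6/[(2 + 3)(2 + 8)] = 6/[(5)(10)] = 6/50 = 3/25


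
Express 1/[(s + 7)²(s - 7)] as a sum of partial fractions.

Cover-up at s=7: C = 1/(7 + 7)² = 1/196. Cover-up at s=-7: B = 1/(-7 - 7) = -1/14. Comparing s² coeff: A = -C = -1/196
Result: (-1/196)/(s + 7) - (1/14)/(s + 7)² + (1/196)/(s - 7)


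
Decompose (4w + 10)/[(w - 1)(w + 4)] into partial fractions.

At w=1: A = (4·1 + 10)/(1 + 4) = 14/5. At w=-4: B = (4·(-4) + 10)/(-4 - 1) = 6/5
Result: (14/5)/(w - 1) + (6/5)/(w + 4)


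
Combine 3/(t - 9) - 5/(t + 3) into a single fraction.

Common denominator (t - 9)(t + 3). Numerator: 3(t + 3) - 5(t - 9) = (3t + 9) - (5t - 45) = -2t + 54
Result: (-2t + 54)/[(t - 9)(t + 3)]


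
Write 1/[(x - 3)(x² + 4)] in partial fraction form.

Cover-up at x = 3: P = 1/(3² + 4) = 1/13. Then Q = -P = -1/13, R = -P·(0 + 3) = -3/13
Result: (1/13)/(x - 3) - ((1/13)x + 3/13)/(x² + 4)


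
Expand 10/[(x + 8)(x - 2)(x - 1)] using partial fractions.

Using cover-up method: P = 1/9, Q = 1, R = -10/9
Result: (1/9)/(x + 8) + 1/(x - 2) - (10/9)/(x - 1)


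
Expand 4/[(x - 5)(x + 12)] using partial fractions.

4/(x - 5)(x + 12) = P/(x - 5) + Q/(x + 12). P = 4/(5 + 12) = 4/17, Q = 4/(-12 - 5) = -4/17
Result: (4/17)/(x - 5) - (4/17)/(x + 12)


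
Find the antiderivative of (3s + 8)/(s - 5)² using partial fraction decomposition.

Decompose: α = 3, β = 3·5 + 8 = 23, so (3s + 8)/(s - 5)² = 3/(s - 5) + 23/(s - 5)². Integrate: ∫ α/(s - 5) ds = 3 ln|(s - 5)|; ∫ β/(s - 5)² ds = -23/(s - 5). Sum: 3 ln|(s - 5)| - 23/(s - 5) + C


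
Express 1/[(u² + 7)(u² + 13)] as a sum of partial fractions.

Coefficient matching gives P = R = 0, Q = 1/(13-7) = 1/6, S = -Q = -1/6
Result: (1/6)/(u² + 7) - (1/6)/(u² + 13)


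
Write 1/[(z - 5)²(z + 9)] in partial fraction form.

Cover-up at z=-9: C = 1/(-9 - 5)² = 1/196. Cover-up at z=5: B = 1/(5 + 9) = 1/14. Comparing z² coeff: A = -C = -1/196
Result: (-1/196)/(z - 5) + (1/14)/(z - 5)² + (1/196)/(z + 9)


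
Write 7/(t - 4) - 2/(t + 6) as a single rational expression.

Common denominator (t - 4)(t + 6). Numerator: 7(t + 6) - 2(t - 4) = (7t + 42) - (2t - 8) = 5t + 50
Result: (5t + 50)/[(t - 4)(t + 6)]


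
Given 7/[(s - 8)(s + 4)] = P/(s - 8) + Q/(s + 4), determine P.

Cover-up at s = 8: P = 7/(8 + 4) = 7/12


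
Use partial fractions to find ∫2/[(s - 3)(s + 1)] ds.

Decompose: 2/[(s - 3)(s + 1)] = (1/2)/(s - 3) - (1/2)/(s + 1). Integrate each term: (1/2) ln|(s - 3)| - (1/2) ln|(s + 1)| + C


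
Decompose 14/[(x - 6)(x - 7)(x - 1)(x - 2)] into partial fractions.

Using Heaviside cover-up: (-7/10)/(x - 6) + (7/15)/(x - 7) - (7/15)/(x - 1) + (7/10)/(x - 2)


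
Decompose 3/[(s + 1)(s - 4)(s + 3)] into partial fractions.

Using cover-up method: P = -3/10, Q = 3/35, R = 3/14
Result: (-3/10)/(s + 1) + (3/35)/(s - 4) + (3/14)/(s + 3)


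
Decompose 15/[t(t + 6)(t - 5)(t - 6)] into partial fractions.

Using Heaviside cover-up: (1/12)/t - (5/264)/(t + 6) - (3/11)/(t - 5) + (5/24)/(t - 6)


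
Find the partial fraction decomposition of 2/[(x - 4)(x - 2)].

2/(x - 4)(x - 2) = A/(x - 4) + B/(x - 2). A = 2/(4 - 2) = 1, B = 2/(2 - 4) = -1
Result: 1/(x - 4) - 1/(x - 2)


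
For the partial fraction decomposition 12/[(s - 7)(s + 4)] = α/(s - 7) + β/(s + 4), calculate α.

Cover-up at s = 7: α = 12/(7 + 4) = 12/11


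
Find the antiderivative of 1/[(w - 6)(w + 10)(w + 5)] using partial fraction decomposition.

Cover-up: P = 1/176, Q = 1/80, R = -1/55. Decomposition: (1/176)/(w - 6) + (1/80)/(w + 10) - (1/55)/(w + 5). Integrate each term: (1/176) ln|(w - 6)| + (1/80) ln|(w + 10)| - (1/55) ln|(w + 5)| + C


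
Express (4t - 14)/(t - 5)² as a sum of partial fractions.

(4t - 14) = α(t - 5) + β. At t = 5: β = 4·5 - 14 = 6. Coeff of t: α = 4
Result: 4/(t - 5) + 6/(t - 5)²


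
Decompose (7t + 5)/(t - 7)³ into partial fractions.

(7t + 5) = P(t - 7)² + Q(t - 7) + R. At t = 7: R = 7·7 + 5 = 54. Coefficients: P = 0, Q = 7
Result: 7/(t - 7)² + 54/(t - 7)³


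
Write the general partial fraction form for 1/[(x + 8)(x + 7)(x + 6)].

Three distinct linear factors: A/(x + 8) + B/(x + 7) + C/(x + 6)


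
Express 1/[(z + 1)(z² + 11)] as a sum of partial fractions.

Cover-up at z = -1: P = 1/((-1)² + 11) = 1/12. Then Q = -P = -1/12, R = -P·(0 - 1) = 1/12
Result: (1/12)/(z + 1) - ((1/12)z - 1/12)/(z² + 11)


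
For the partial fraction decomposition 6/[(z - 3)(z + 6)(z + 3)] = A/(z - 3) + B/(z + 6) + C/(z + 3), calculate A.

Cover-up at z = 3: A = 6/[(3 + 6)(3 + 3)] = 6/[(9)(6)] = 6/54 = 1/9


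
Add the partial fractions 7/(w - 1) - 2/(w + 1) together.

Common denominator (w - 1)(w + 1). Numerator: 7(w + 1) - 2(w - 1) = (7w + 7) - (2w - 2) = 5w + 9
Result: (5w + 9)/[(w - 1)(w + 1)]


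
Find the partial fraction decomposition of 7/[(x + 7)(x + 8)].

7/(x + 7)(x + 8) = P/(x + 7) + Q/(x + 8). P = 7/(-7 + 8) = 7, Q = 7/(-8 + 7) = -7
Result: 7/(x + 7) - 7/(x + 8)


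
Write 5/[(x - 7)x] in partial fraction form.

5/(x - 7)x = A/(x - 7) + B/x. A = 5/(7 - 0) = 5/7, B = 5/(0 - 7) = -5/7
Result: (5/7)/(x - 7) - (5/7)/x


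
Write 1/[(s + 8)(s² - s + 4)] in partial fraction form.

Cover-up at s = -8: A = 1/((-8)² - 1·(-8) + 4) = 1/76. Then B = -A = -1/76, C = -A·(-1 - 8) = 9/76
Result: (1/76)/(s + 8) - ((1/76)s - 9/76)/(s² - s + 4)


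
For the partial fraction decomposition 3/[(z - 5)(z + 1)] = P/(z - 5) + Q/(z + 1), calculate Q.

Cover-up at z = -1: Q = 3/(-1 - 5) = -3/6 = -1/2


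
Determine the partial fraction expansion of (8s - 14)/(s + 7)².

(8s - 14) = P(s + 7) + Q. At s = -7: Q = 8·(-7) - 14 = -70. Coeff of s: P = 8
Result: 8/(s + 7) - 70/(s + 7)²


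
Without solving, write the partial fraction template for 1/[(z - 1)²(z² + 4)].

Repeated linear + quadratic: P/(z - 1) + Q/(z - 1)² + (Rz + S)/(z² + 4)


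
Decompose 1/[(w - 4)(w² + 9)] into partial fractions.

Cover-up at w = 4: α = 1/(4² + 9) = 1/25. Then β = -α = -1/25, γ = -α·(0 + 4) = -4/25
Result: (1/25)/(w - 4) - ((1/25)w + 4/25)/(w² + 9)


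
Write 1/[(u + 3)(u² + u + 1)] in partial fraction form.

Cover-up at u = -3: α = 1/((-3)² + 1·(-3) + 1) = 1/7. Then β = -α = -1/7, γ = -α·(1 - 3) = 2/7
Result: (1/7)/(u + 3) - ((1/7)u - 2/7)/(u² + u + 1)


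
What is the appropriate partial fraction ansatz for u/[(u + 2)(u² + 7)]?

Linear + irreducible quadratic: A/(u + 2) + (Bu + C)/(u² + 7)


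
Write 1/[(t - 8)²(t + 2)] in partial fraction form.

Cover-up at t=-2: γ = 1/(-2 - 8)² = 1/100. Cover-up at t=8: β = 1/(8 + 2) = 1/10. Comparing t² coeff: α = -γ = -1/100
Result: (-1/100)/(t - 8) + (1/10)/(t - 8)² + (1/100)/(t + 2)


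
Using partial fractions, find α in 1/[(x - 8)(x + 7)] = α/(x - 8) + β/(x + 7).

Cover-up at x = 8: α = 1/(8 + 7) = 1/15


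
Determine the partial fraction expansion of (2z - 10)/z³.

(2z - 10) = Az² + Bz + C. At z = 0: C = 2·0 - 10 = -10. Coefficients: A = 0, B = 2
Result: 2/z² - 10/z³


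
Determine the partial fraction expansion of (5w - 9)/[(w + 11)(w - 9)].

At w=-11: P = (5·(-11) - 9)/(-11 - 9) = 16/5. At w=9: Q = (5·9 - 9)/(9 + 11) = 9/5
Result: (16/5)/(w + 11) + (9/5)/(w - 9)


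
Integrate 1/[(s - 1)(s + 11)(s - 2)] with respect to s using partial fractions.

Cover-up: P = -1/12, Q = 1/156, R = 1/13. Decomposition: (-1/12)/(s - 1) + (1/156)/(s + 11) + (1/13)/(s - 2). Integrate each term: (-1/12) ln|(s - 1)| + (1/156) ln|(s + 11)| + (1/13) ln|(s - 2)| + C


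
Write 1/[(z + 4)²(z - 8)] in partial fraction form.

Cover-up at z=8: γ = 1/(8 + 4)² = 1/144. Cover-up at z=-4: β = 1/(-4 - 8) = -1/12. Comparing z² coeff: α = -γ = -1/144
Result: (-1/144)/(z + 4) - (1/12)/(z + 4)² + (1/144)/(z - 8)


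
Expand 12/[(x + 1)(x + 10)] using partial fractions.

12/(x + 1)(x + 10) = A/(x + 1) + B/(x + 10). A = 12/(-1 + 10) = 4/3, B = 12/(-10 + 1) = -4/3
Result: (4/3)/(x + 1) - (4/3)/(x + 10)


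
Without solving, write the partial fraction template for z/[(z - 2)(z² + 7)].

Linear + irreducible quadratic: α/(z - 2) + (βz + γ)/(z² + 7)


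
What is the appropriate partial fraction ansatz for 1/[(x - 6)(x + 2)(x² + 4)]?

Two linear + quadratic: α/(x - 6) + β/(x + 2) + (γx + δ)/(x² + 4)


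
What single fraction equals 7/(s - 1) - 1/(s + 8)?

Common denominator (s - 1)(s + 8). Numerator: 7(s + 8) - 1(s - 1) = (7s + 56) - (s - 1) = 6s + 57
Result: (6s + 57)/[(s - 1)(s + 8)]


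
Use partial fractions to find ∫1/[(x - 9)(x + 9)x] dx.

Cover-up: α = 1/162, β = 1/162, γ = -1/81. Decomposition: (1/162)/(x - 9) + (1/162)/(x + 9) - (1/81)/x. Integrate each term: (1/162) ln|(x - 9)| + (1/162) ln|(x + 9)| - (1/81) ln|x| + C


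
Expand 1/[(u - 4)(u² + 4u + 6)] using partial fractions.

Cover-up at u = 4: A = 1/(4² + 4·4 + 6) = 1/38. Then B = -A = -1/38, C = -A·(4 + 4) = -4/19
Result: (1/38)/(u - 4) - ((1/38)u + 4/19)/(u² + 4u + 6)


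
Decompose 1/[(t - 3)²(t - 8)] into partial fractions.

Cover-up at t=8: C = 1/(8 - 3)² = 1/25. Cover-up at t=3: B = 1/(3 - 8) = -1/5. Comparing t² coeff: A = -C = -1/25
Result: (-1/25)/(t - 3) - (1/5)/(t - 3)² + (1/25)/(t - 8)


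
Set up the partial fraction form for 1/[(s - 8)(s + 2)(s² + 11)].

Two linear + quadratic: P/(s - 8) + Q/(s + 2) + (Rs + S)/(s² + 11)


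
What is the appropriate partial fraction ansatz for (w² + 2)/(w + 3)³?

Repeated linear factor (power 3): P/(w + 3) + Q/(w + 3)² + R/(w + 3)³


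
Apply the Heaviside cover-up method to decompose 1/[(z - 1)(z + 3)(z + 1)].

Cover (z - 1), z=1: A = 1/[(1 + 3)(1 + 1)] = 1/8. Cover (z + 3), z=-3: B = 1/[(-3 - 1)(-3 + 1)] = 1/8. Cover (z + 1), z=-1: C = 1/[(-1 - 1)(-1 + 3)] = -1/4.
Result: (1/8)/(z - 1) + (1/8)/(z + 3) - (1/4)/(z + 1)


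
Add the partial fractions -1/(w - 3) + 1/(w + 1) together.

Common denominator (w - 3)(w + 1). Numerator: -1(w + 1) + 1(w - 3) = (-w - 1) + (w - 3) = -4
Result: (-4)/[(w - 3)(w + 1)]


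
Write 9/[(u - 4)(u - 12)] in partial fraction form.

9/(u - 4)(u - 12) = P/(u - 4) + Q/(u - 12). P = 9/(4 - 12) = -9/8, Q = 9/(12 - 4) = 9/8
Result: (-9/8)/(u - 4) + (9/8)/(u - 12)


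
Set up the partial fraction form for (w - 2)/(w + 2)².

Repeated linear factor: A/(w + 2) + B/(w + 2)²


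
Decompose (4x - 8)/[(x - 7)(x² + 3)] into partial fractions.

At x=7: A = (4·7 - 8)/(7² + 3) = 5/13. B = -A = -5/13, C = 4 - 7·A = 17/13
Result: (5/13)/(x - 7) - ((5/13)x - 17/13)/(x² + 3)


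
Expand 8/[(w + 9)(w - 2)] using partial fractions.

8/(w + 9)(w - 2) = A/(w + 9) + B/(w - 2). A = 8/(-9 - 2) = -8/11, B = 8/(2 + 9) = 8/11
Result: (-8/11)/(w + 9) + (8/11)/(w - 2)


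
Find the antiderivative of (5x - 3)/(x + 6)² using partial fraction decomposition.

Decompose: α = 5, β = 5·(-6) - 3 = -33, so (5x - 3)/(x + 6)² = 5/(x + 6) - 33/(x + 6)². Integrate: ∫ α/(x + 6) dx = 5 ln|(x + 6)|; ∫ β/(x + 6)² dx = 33/(x + 6). Sum: 5 ln|(x + 6)| + 33/(x + 6) + C


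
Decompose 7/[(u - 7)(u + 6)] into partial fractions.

7/(u - 7)(u + 6) = A/(u - 7) + B/(u + 6). A = 7/(7 + 6) = 7/13, B = 7/(-6 - 7) = -7/13
Result: (7/13)/(u - 7) - (7/13)/(u + 6)


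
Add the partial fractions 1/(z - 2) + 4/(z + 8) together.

Common denominator (z - 2)(z + 8). Numerator: 1(z + 8) + 4(z - 2) = (z + 8) + (4z - 8) = 5z
Result: (5z)/[(z - 2)(z + 8)]


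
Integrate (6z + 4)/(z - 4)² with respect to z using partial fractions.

Decompose: A = 6, B = 6·4 + 4 = 28, so (6z + 4)/(z - 4)² = 6/(z - 4) + 28/(z - 4)². Integrate: ∫ A/(z - 4) dz = 6 ln|(z - 4)|; ∫ B/(z - 4)² dz = -28/(z - 4). Sum: 6 ln|(z - 4)| - 28/(z - 4) + C


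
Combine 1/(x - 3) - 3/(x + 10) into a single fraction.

Common denominator (x - 3)(x + 10). Numerator: 1(x + 10) - 3(x - 3) = (x + 10) - (3x - 9) = -2x + 19
Result: (-2x + 19)/[(x - 3)(x + 10)]


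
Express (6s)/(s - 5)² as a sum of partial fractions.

(6s) = α(s - 5) + β. At s = 5: β = 6·5 + 0 = 30. Coeff of s: α = 6
Result: 6/(s - 5) + 30/(s - 5)²


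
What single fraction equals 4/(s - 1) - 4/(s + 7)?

Common denominator (s - 1)(s + 7). Numerator: 4(s + 7) - 4(s - 1) = (4s + 28) - (4s - 4) = 32
Result: (32)/[(s - 1)(s + 7)]


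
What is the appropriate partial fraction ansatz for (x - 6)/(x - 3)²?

Repeated linear factor: α/(x - 3) + β/(x - 3)²


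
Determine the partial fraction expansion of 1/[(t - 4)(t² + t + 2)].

Cover-up at t = 4: P = 1/(4² + 1·4 + 2) = 1/22. Then Q = -P = -1/22, R = -P·(1 + 4) = -5/22
Result: (1/22)/(t - 4) - ((1/22)t + 5/22)/(t² + t + 2)


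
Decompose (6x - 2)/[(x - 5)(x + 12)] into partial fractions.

At x=5: α = (6·5 - 2)/(5 + 12) = 28/17. At x=-12: β = (6·(-12) - 2)/(-12 - 5) = 74/17
Result: (28/17)/(x - 5) + (74/17)/(x + 12)


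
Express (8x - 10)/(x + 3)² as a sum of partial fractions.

(8x - 10) = P(x + 3) + Q. At x = -3: Q = 8·(-3) - 10 = -34. Coeff of x: P = 8
Result: 8/(x + 3) - 34/(x + 3)²


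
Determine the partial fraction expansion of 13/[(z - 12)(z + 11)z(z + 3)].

Using Heaviside cover-up: (13/4140)/(z - 12) - (13/2024)/(z + 11) - (13/396)/z + (13/360)/(z + 3)


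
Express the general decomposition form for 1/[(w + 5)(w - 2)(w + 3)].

Three distinct linear factors: A/(w + 5) + B/(w - 2) + C/(w + 3)


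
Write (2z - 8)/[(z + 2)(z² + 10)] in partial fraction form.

At z=-2: α = (2·(-2) - 8)/((-2)² + 10) = -6/7. β = -α = 6/7, γ = 2 - (-2)·α = 2/7
Result: (-6/7)/(z + 2) + ((6/7)z + 2/7)/(z² + 10)


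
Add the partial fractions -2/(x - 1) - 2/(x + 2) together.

Common denominator (x - 1)(x + 2). Numerator: -2(x + 2) - 2(x - 1) = (-2x - 4) - (2x - 2) = -4x - 2
Result: (-4x - 2)/[(x - 1)(x + 2)]


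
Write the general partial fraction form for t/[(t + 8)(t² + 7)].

Linear + irreducible quadratic: P/(t + 8) + (Qt + R)/(t² + 7)


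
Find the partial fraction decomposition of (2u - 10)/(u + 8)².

(2u - 10) = α(u + 8) + β. At u = -8: β = 2·(-8) - 10 = -26. Coeff of u: α = 2
Result: 2/(u + 8) - 26/(u + 8)²


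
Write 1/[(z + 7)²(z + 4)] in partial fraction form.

Cover-up at z=-4: C = 1/(-4 + 7)² = 1/9. Cover-up at z=-7: B = 1/(-7 + 4) = -1/3. Comparing z² coeff: A = -C = -1/9
Result: (-1/9)/(z + 7) - (1/3)/(z + 7)² + (1/9)/(z + 4)


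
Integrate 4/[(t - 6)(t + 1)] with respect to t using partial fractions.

Decompose: 4/[(t - 6)(t + 1)] = (4/7)/(t - 6) - (4/7)/(t + 1). Integrate each term: (4/7) ln|(t - 6)| - (4/7) ln|(t + 1)| + C


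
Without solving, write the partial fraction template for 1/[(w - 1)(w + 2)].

Distinct linear factors: α/(w - 1) + β/(w + 2)


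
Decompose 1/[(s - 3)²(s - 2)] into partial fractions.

Cover-up at s=2: R = 1/(2 - 3)² = 1. Cover-up at s=3: Q = 1/(3 - 2) = 1. Comparing s² coeff: P = -R = -1
Result: -1/(s - 3) + 1/(s - 3)² + 1/(s - 2)


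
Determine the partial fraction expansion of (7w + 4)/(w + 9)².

(7w + 4) = A(w + 9) + B. At w = -9: B = 7·(-9) + 4 = -59. Coeff of w: A = 7
Result: 7/(w + 9) - 59/(w + 9)²


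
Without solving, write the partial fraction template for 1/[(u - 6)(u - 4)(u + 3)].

Three distinct linear factors: α/(u - 6) + β/(u - 4) + γ/(u + 3)


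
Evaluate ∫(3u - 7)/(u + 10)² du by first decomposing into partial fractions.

Decompose: P = 3, Q = 3·(-10) - 7 = -37, so (3u - 7)/(u + 10)² = 3/(u + 10) - 37/(u + 10)². Integrate: ∫ P/(u + 10) du = 3 ln|(u + 10)|; ∫ Q/(u + 10)² du = 37/(u + 10). Sum: 3 ln|(u + 10)| + 37/(u + 10) + C


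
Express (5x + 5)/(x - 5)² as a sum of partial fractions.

(5x + 5) = A(x - 5) + B. At x = 5: B = 5·5 + 5 = 30. Coeff of x: A = 5
Result: 5/(x - 5) + 30/(x - 5)²


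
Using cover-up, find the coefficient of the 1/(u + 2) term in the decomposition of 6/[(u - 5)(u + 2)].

Cover (u + 2), set u=-2: 6/((u - 5) at u=-2) = 6/(-7) = -6/7


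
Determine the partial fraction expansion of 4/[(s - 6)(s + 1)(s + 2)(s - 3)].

Using Heaviside cover-up: (1/42)/(s - 6) + (1/7)/(s + 1) - (1/10)/(s + 2) - (1/15)/(s - 3)


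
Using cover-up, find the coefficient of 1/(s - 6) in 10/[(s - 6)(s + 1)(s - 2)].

Cover (s - 6), set s=6: 10/[(6 + 1)(6 - 2)] = 5/14


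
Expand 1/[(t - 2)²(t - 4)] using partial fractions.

Cover-up at t=4: γ = 1/(4 - 2)² = 1/4. Cover-up at t=2: β = 1/(2 - 4) = -1/2. Comparing t² coeff: α = -γ = -1/4
Result: (-1/4)/(t - 2) - (1/2)/(t - 2)² + (1/4)/(t - 4)


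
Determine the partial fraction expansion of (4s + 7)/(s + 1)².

(4s + 7) = A(s + 1) + B. At s = -1: B = 4·(-1) + 7 = 3. Coeff of s: A = 4
Result: 4/(s + 1) + 3/(s + 1)²


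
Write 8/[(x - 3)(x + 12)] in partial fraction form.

8/(x - 3)(x + 12) = A/(x - 3) + B/(x + 12). A = 8/(3 + 12) = 8/15, B = 8/(-12 - 3) = -8/15
Result: (8/15)/(x - 3) - (8/15)/(x + 12)


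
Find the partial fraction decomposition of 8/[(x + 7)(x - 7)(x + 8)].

Using cover-up method: P = -4/7, Q = 4/105, R = 8/15
Result: (-4/7)/(x + 7) + (4/105)/(x - 7) + (8/15)/(x + 8)


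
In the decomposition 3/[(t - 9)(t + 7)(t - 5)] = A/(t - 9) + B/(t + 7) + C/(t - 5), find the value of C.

Cover-up at t = 5: C = 3/[(5 - 9)(5 + 7)] = 3/[(-4)(12)] = -3/48 = -1/16


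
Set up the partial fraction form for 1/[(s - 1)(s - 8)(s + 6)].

Three distinct linear factors: P/(s - 1) + Q/(s - 8) + R/(s + 6)


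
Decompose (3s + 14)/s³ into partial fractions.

(3s + 14) = Ps² + Qs + R. At s = 0: R = 3·0 + 14 = 14. Coefficients: P = 0, Q = 3
Result: 3/s² + 14/s³


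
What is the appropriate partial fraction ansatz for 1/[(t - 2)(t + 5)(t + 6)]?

Three distinct linear factors: P/(t - 2) + Q/(t + 5) + R/(t + 6)


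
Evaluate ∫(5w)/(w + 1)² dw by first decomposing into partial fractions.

Decompose: A = 5, B = 5·(-1) + 0 = -5, so (5w)/(w + 1)² = 5/(w + 1) - 5/(w + 1)². Integrate: ∫ A/(w + 1) dw = 5 ln|(w + 1)|; ∫ B/(w + 1)² dw = 5/(w + 1). Sum: 5 ln|(w + 1)| + 5/(w + 1) + C


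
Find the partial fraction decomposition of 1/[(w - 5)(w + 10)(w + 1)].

Using cover-up method: α = 1/90, β = 1/135, γ = -1/54
Result: (1/90)/(w - 5) + (1/135)/(w + 10) - (1/54)/(w + 1)


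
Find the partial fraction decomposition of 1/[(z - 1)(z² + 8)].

Cover-up at z = 1: α = 1/(1² + 8) = 1/9. Then β = -α = -1/9, γ = -α·(0 + 1) = -1/9
Result: (1/9)/(z - 1) - ((1/9)z + 1/9)/(z² + 8)


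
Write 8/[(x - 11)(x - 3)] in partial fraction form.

8/(x - 11)(x - 3) = P/(x - 11) + Q/(x - 3). P = 8/(11 - 3) = 1, Q = 8/(3 - 11) = -1
Result: 1/(x - 11) - 1/(x - 3)


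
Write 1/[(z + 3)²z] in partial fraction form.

Cover-up at z=0: C = 1/(0 + 3)² = 1/9. Cover-up at z=-3: B = 1/(-3 - 0) = -1/3. Comparing z² coeff: A = -C = -1/9
Result: (-1/9)/(z + 3) - (1/3)/(z + 3)² + (1/9)/z


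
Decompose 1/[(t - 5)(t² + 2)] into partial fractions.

Cover-up at t = 5: α = 1/(5² + 2) = 1/27. Then β = -α = -1/27, γ = -α·(0 + 5) = -5/27
Result: (1/27)/(t - 5) - ((1/27)t + 5/27)/(t² + 2)


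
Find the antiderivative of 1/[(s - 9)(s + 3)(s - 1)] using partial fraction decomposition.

Cover-up: P = 1/96, Q = 1/48, R = -1/32. Decomposition: (1/96)/(s - 9) + (1/48)/(s + 3) - (1/32)/(s - 1). Integrate each term: (1/96) ln|(s - 9)| + (1/48) ln|(s + 3)| - (1/32) ln|(s - 1)| + C


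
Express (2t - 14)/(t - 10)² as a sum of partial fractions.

(2t - 14) = α(t - 10) + β. At t = 10: β = 2·10 - 14 = 6. Coeff of t: α = 2
Result: 2/(t - 10) + 6/(t - 10)²


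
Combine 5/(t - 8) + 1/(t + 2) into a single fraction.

Common denominator (t - 8)(t + 2). Numerator: 5(t + 2) + 1(t - 8) = (5t + 10) + (t - 8) = 6t + 2
Result: (6t + 2)/[(t - 8)(t + 2)]


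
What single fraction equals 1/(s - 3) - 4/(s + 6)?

Common denominator (s - 3)(s + 6). Numerator: 1(s + 6) - 4(s - 3) = (s + 6) - (4s - 12) = -3s + 18
Result: (-3s + 18)/[(s - 3)(s + 6)]


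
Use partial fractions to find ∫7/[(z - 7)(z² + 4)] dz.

Cover-up at z=7: P = 7/(7²+4) = 7/53. Coeff matching: Q = -7/53, R = -49/53. Decomposition: (7/53)/(z - 7) - ((7/53)z + 49/53)/(z² + 4). Integrate: linear → ln, quadratic → (1/2)ln + arctan: (7/53) ln|(z - 7)| - (7/106) ln(z² + 4) - (49/106) arctan(z/2) + C


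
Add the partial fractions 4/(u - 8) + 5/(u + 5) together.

Common denominator (u - 8)(u + 5). Numerator: 4(u + 5) + 5(u - 8) = (4u + 20) + (5u - 40) = 9u - 20
Result: (9u - 20)/[(u - 8)(u + 5)]


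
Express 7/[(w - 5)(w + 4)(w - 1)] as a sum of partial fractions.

Using cover-up method: A = 7/36, B = 7/45, C = -7/20
Result: (7/36)/(w - 5) + (7/45)/(w + 4) - (7/20)/(w - 1)


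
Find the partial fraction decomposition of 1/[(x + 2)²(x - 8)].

Cover-up at x=8: R = 1/(8 + 2)² = 1/100. Cover-up at x=-2: Q = 1/(-2 - 8) = -1/10. Comparing x² coeff: P = -R = -1/100
Result: (-1/100)/(x + 2) - (1/10)/(x + 2)² + (1/100)/(x - 8)


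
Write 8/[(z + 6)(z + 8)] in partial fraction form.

8/(z + 6)(z + 8) = A/(z + 6) + B/(z + 8). A = 8/(-6 + 8) = 4, B = 8/(-8 + 6) = -4
Result: 4/(z + 6) - 4/(z + 8)


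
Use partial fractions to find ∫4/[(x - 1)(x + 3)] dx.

Decompose: 4/[(x - 1)(x + 3)] = 1/(x - 1) - 1/(x + 3). Integrate each term: ln|(x - 1)| - ln|(x + 3)| + C


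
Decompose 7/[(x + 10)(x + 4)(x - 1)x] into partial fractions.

Using Heaviside cover-up: (-7/660)/(x + 10) + (7/120)/(x + 4) + (7/55)/(x - 1) - (7/40)/x


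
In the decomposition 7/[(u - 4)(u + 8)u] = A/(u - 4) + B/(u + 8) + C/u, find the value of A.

Cover-up at u = 4: A = 7/[(4 + 8)(4 - 0)] = 7/[(12)(4)] = 7/48


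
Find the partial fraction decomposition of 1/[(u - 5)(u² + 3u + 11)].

Cover-up at u = 5: A = 1/(5² + 3·5 + 11) = 1/51. Then B = -A = -1/51, C = -A·(3 + 5) = -8/51
Result: (1/51)/(u - 5) - ((1/51)u + 8/51)/(u² + 3u + 11)


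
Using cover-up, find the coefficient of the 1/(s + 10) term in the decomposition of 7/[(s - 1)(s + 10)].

Cover (s + 10), set s=-10: 7/((s - 1) at s=-10) = 7/(-11) = -7/11


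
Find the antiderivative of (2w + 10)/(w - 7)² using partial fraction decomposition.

Decompose: P = 2, Q = 2·7 + 10 = 24, so (2w + 10)/(w - 7)² = 2/(w - 7) + 24/(w - 7)². Integrate: ∫ P/(w - 7) dw = 2 ln|(w - 7)|; ∫ Q/(w - 7)² dw = -24/(w - 7). Sum: 2 ln|(w - 7)| - 24/(w - 7) + C


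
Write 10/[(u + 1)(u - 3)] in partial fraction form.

10/(u + 1)(u - 3) = A/(u + 1) + B/(u - 3). A = 10/(-1 - 3) = -5/2, B = 10/(3 + 1) = 5/2
Result: (-5/2)/(u + 1) + (5/2)/(u - 3)


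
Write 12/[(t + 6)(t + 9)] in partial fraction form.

12/(t + 6)(t + 9) = α/(t + 6) + β/(t + 9). α = 12/(-6 + 9) = 4, β = 12/(-9 + 6) = -4
Result: 4/(t + 6) - 4/(t + 9)


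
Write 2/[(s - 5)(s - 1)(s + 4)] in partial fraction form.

Using cover-up method: P = 1/18, Q = -1/10, R = 2/45
Result: (1/18)/(s - 5) - (1/10)/(s - 1) + (2/45)/(s + 4)


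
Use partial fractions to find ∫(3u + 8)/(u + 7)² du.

Decompose: P = 3, Q = 3·(-7) + 8 = -13, so (3u + 8)/(u + 7)² = 3/(u + 7) - 13/(u + 7)². Integrate: ∫ P/(u + 7) du = 3 ln|(u + 7)|; ∫ Q/(u + 7)² du = 13/(u + 7). Sum: 3 ln|(u + 7)| + 13/(u + 7) + C


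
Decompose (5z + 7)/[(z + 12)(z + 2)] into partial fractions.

At z=-12: P = (5·(-12) + 7)/(-12 + 2) = 53/10. At z=-2: Q = (5·(-2) + 7)/(-2 + 12) = -3/10
Result: (53/10)/(z + 12) - (3/10)/(z + 2)


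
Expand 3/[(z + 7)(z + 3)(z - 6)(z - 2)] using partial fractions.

Using Heaviside cover-up: (-1/156)/(z + 7) + (1/60)/(z + 3) + (1/156)/(z - 6) - (1/60)/(z - 2)


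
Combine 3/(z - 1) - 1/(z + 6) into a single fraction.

Common denominator (z - 1)(z + 6). Numerator: 3(z + 6) - 1(z - 1) = (3z + 18) - (z - 1) = 2z + 19
Result: (2z + 19)/[(z - 1)(z + 6)]


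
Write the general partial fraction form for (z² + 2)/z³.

Repeated linear factor (power 3): α/z + β/z² + γ/z³


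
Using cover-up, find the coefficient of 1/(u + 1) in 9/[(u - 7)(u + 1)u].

Cover (u + 1), set u=-1: 9/[(-1 - 7)(-1 - 0)] = 9/8


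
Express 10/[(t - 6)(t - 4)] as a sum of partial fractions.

10/(t - 6)(t - 4) = A/(t - 6) + B/(t - 4). A = 10/(6 - 4) = 5, B = 10/(4 - 6) = -5
Result: 5/(t - 6) - 5/(t - 4)


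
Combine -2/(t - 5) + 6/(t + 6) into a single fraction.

Common denominator (t - 5)(t + 6). Numerator: -2(t + 6) + 6(t - 5) = (-2t - 12) + (6t - 30) = 4t - 42
Result: (4t - 42)/[(t - 5)(t + 6)]


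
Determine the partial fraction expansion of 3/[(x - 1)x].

3/(x - 1)x = A/(x - 1) + B/x. A = 3/(1 - 0) = 3, B = 3/(0 - 1) = -3
Result: 3/(x - 1) - 3/x
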